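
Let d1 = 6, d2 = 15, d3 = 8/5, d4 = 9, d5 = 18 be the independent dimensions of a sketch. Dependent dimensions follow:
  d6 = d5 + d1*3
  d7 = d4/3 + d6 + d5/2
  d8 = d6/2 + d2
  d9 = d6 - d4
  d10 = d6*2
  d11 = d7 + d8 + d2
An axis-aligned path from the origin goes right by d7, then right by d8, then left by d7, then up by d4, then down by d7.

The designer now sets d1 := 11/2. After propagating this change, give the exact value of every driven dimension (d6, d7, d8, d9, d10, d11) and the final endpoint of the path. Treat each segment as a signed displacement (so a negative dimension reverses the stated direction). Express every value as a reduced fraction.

d6 = 69/2
d7 = 93/2
d8 = 129/4
d9 = 51/2
d10 = 69
d11 = 375/4
endpoint = (129/4, -75/2)

Apply edit: d1 := 11/2
  d6 = d5 + d1*3 = 69/2
  d7 = d4/3 + d6 + d5/2 = 93/2
  d8 = d6/2 + d2 = 129/4
  d9 = d6 - d4 = 51/2
  d10 = d6*2 = 69
  d11 = d7 + d8 + d2 = 375/4
Walk from origin (0, 0):
  seg 1: right by d7 = 93/2 → (93/2, 0)
  seg 2: right by d8 = 129/4 → (315/4, 0)
  seg 3: left by d7 = 93/2 → (129/4, 0)
  seg 4: up by d4 = 9 → (129/4, 9)
  seg 5: down by d7 = 93/2 → (129/4, -75/2)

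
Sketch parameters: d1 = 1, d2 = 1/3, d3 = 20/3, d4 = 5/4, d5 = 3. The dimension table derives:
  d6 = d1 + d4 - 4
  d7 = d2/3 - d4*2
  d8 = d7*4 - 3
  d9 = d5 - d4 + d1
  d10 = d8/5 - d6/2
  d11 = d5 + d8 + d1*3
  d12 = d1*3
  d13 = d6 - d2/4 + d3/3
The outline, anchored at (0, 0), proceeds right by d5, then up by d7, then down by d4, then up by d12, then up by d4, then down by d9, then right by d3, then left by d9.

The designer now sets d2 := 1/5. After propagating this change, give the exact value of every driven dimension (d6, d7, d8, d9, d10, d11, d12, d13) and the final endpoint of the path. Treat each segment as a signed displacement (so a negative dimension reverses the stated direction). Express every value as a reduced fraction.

d6 = -7/4
d7 = -73/30
d8 = -191/15
d9 = 11/4
d10 = -1003/600
d11 = -101/15
d12 = 3
d13 = 19/45
endpoint = (83/12, -131/60)

Apply edit: d2 := 1/5
  d6 = d1 + d4 - 4 = -7/4
  d7 = d2/3 - d4*2 = -73/30
  d8 = d7*4 - 3 = -191/15
  d9 = d5 - d4 + d1 = 11/4
  d10 = d8/5 - d6/2 = -1003/600
  d11 = d5 + d8 + d1*3 = -101/15
  d12 = d1*3 = 3
  d13 = d6 - d2/4 + d3/3 = 19/45
Walk from origin (0, 0):
  seg 1: right by d5 = 3 → (3, 0)
  seg 2: up by d7 = -73/30 → (3, -73/30)
  seg 3: down by d4 = 5/4 → (3, -221/60)
  seg 4: up by d12 = 3 → (3, -41/60)
  seg 5: up by d4 = 5/4 → (3, 17/30)
  seg 6: down by d9 = 11/4 → (3, -131/60)
  seg 7: right by d3 = 20/3 → (29/3, -131/60)
  seg 8: left by d9 = 11/4 → (83/12, -131/60)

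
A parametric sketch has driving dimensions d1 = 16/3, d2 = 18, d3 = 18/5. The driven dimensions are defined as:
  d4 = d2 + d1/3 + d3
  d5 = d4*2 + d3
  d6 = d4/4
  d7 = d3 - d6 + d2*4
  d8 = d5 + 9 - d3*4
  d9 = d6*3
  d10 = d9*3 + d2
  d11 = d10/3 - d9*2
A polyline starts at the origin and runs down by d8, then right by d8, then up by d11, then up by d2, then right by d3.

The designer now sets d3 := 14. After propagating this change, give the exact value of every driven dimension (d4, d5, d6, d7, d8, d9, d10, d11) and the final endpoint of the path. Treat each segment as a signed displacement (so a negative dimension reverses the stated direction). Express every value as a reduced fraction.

d4 = 304/9
d5 = 734/9
d6 = 76/9
d7 = 698/9
d8 = 311/9
d9 = 76/3
d10 = 94
d11 = -58/3
endpoint = (437/9, -323/9)

Apply edit: d3 := 14
  d4 = d2 + d1/3 + d3 = 304/9
  d5 = d4*2 + d3 = 734/9
  d6 = d4/4 = 76/9
  d7 = d3 - d6 + d2*4 = 698/9
  d8 = d5 + 9 - d3*4 = 311/9
  d9 = d6*3 = 76/3
  d10 = d9*3 + d2 = 94
  d11 = d10/3 - d9*2 = -58/3
Walk from origin (0, 0):
  seg 1: down by d8 = 311/9 → (0, -311/9)
  seg 2: right by d8 = 311/9 → (311/9, -311/9)
  seg 3: up by d11 = -58/3 → (311/9, -485/9)
  seg 4: up by d2 = 18 → (311/9, -323/9)
  seg 5: right by d3 = 14 → (437/9, -323/9)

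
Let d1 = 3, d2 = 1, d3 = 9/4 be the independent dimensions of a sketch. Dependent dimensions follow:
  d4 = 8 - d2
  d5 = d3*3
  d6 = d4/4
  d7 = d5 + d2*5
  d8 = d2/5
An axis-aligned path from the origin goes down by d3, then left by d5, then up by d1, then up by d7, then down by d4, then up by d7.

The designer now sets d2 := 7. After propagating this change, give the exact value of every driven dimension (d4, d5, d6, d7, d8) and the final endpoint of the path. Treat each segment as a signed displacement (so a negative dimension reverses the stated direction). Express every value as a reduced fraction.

Apply edit: d2 := 7
  d4 = 8 - d2 = 1
  d5 = d3*3 = 27/4
  d6 = d4/4 = 1/4
  d7 = d5 + d2*5 = 167/4
  d8 = d2/5 = 7/5
Walk from origin (0, 0):
  seg 1: down by d3 = 9/4 → (0, -9/4)
  seg 2: left by d5 = 27/4 → (-27/4, -9/4)
  seg 3: up by d1 = 3 → (-27/4, 3/4)
  seg 4: up by d7 = 167/4 → (-27/4, 85/2)
  seg 5: down by d4 = 1 → (-27/4, 83/2)
  seg 6: up by d7 = 167/4 → (-27/4, 333/4)

d4 = 1
d5 = 27/4
d6 = 1/4
d7 = 167/4
d8 = 7/5
endpoint = (-27/4, 333/4)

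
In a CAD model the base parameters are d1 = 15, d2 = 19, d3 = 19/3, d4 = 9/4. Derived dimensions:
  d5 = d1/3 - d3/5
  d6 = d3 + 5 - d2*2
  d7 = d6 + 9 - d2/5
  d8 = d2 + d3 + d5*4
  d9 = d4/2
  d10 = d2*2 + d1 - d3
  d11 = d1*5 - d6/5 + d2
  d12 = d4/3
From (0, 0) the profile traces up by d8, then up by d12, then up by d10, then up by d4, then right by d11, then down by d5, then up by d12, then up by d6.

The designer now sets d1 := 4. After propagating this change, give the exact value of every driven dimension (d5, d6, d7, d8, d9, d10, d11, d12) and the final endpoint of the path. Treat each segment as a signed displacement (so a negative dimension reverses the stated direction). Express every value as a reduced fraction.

Apply edit: d1 := 4
  d5 = d1/3 - d3/5 = 1/15
  d6 = d3 + 5 - d2*2 = -80/3
  d7 = d6 + 9 - d2/5 = -322/15
  d8 = d2 + d3 + d5*4 = 128/5
  d9 = d4/2 = 9/8
  d10 = d2*2 + d1 - d3 = 107/3
  d11 = d1*5 - d6/5 + d2 = 133/3
  d12 = d4/3 = 3/4
Walk from origin (0, 0):
  seg 1: up by d8 = 128/5 → (0, 128/5)
  seg 2: up by d12 = 3/4 → (0, 527/20)
  seg 3: up by d10 = 107/3 → (0, 3721/60)
  seg 4: up by d4 = 9/4 → (0, 964/15)
  seg 5: right by d11 = 133/3 → (133/3, 964/15)
  seg 6: down by d5 = 1/15 → (133/3, 321/5)
  seg 7: up by d12 = 3/4 → (133/3, 1299/20)
  seg 8: up by d6 = -80/3 → (133/3, 2297/60)

d5 = 1/15
d6 = -80/3
d7 = -322/15
d8 = 128/5
d9 = 9/8
d10 = 107/3
d11 = 133/3
d12 = 3/4
endpoint = (133/3, 2297/60)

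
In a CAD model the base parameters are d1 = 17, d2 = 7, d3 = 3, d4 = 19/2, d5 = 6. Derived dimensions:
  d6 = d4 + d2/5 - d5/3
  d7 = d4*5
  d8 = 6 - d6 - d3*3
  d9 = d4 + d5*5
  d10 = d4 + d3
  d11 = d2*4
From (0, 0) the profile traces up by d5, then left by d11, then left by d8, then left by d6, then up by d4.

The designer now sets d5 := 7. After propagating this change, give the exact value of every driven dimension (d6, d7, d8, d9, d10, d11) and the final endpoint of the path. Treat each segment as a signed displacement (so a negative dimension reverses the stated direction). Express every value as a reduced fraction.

d6 = 257/30
d7 = 95/2
d8 = -347/30
d9 = 89/2
d10 = 25/2
d11 = 28
endpoint = (-25, 33/2)

Apply edit: d5 := 7
  d6 = d4 + d2/5 - d5/3 = 257/30
  d7 = d4*5 = 95/2
  d8 = 6 - d6 - d3*3 = -347/30
  d9 = d4 + d5*5 = 89/2
  d10 = d4 + d3 = 25/2
  d11 = d2*4 = 28
Walk from origin (0, 0):
  seg 1: up by d5 = 7 → (0, 7)
  seg 2: left by d11 = 28 → (-28, 7)
  seg 3: left by d8 = -347/30 → (-493/30, 7)
  seg 4: left by d6 = 257/30 → (-25, 7)
  seg 5: up by d4 = 19/2 → (-25, 33/2)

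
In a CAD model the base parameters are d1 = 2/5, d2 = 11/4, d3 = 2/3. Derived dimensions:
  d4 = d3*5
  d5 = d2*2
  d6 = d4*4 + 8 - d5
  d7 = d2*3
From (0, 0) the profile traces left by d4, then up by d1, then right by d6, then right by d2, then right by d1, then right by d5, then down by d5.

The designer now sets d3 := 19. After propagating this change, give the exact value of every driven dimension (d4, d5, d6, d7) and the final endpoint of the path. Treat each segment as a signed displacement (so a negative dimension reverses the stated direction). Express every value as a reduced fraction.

Apply edit: d3 := 19
  d4 = d3*5 = 95
  d5 = d2*2 = 11/2
  d6 = d4*4 + 8 - d5 = 765/2
  d7 = d2*3 = 33/4
Walk from origin (0, 0):
  seg 1: left by d4 = 95 → (-95, 0)
  seg 2: up by d1 = 2/5 → (-95, 2/5)
  seg 3: right by d6 = 765/2 → (575/2, 2/5)
  seg 4: right by d2 = 11/4 → (1161/4, 2/5)
  seg 5: right by d1 = 2/5 → (5813/20, 2/5)
  seg 6: right by d5 = 11/2 → (5923/20, 2/5)
  seg 7: down by d5 = 11/2 → (5923/20, -51/10)

d4 = 95
d5 = 11/2
d6 = 765/2
d7 = 33/4
endpoint = (5923/20, -51/10)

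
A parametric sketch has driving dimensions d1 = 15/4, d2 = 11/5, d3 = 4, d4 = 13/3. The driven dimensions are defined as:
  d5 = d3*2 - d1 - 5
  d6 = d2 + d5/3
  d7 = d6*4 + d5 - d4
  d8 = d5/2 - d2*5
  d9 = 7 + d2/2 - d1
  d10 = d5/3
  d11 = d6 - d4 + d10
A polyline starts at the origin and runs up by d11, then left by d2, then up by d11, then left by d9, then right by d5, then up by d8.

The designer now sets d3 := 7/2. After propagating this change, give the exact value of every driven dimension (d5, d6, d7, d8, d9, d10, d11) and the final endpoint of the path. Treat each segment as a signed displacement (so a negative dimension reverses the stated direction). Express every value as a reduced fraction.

Apply edit: d3 := 7/2
  d5 = d3*2 - d1 - 5 = -7/4
  d6 = d2 + d5/3 = 97/60
  d7 = d6*4 + d5 - d4 = 23/60
  d8 = d5/2 - d2*5 = -95/8
  d9 = 7 + d2/2 - d1 = 87/20
  d10 = d5/3 = -7/12
  d11 = d6 - d4 + d10 = -33/10
Walk from origin (0, 0):
  seg 1: up by d11 = -33/10 → (0, -33/10)
  seg 2: left by d2 = 11/5 → (-11/5, -33/10)
  seg 3: up by d11 = -33/10 → (-11/5, -33/5)
  seg 4: left by d9 = 87/20 → (-131/20, -33/5)
  seg 5: right by d5 = -7/4 → (-83/10, -33/5)
  seg 6: up by d8 = -95/8 → (-83/10, -739/40)

d5 = -7/4
d6 = 97/60
d7 = 23/60
d8 = -95/8
d9 = 87/20
d10 = -7/12
d11 = -33/10
endpoint = (-83/10, -739/40)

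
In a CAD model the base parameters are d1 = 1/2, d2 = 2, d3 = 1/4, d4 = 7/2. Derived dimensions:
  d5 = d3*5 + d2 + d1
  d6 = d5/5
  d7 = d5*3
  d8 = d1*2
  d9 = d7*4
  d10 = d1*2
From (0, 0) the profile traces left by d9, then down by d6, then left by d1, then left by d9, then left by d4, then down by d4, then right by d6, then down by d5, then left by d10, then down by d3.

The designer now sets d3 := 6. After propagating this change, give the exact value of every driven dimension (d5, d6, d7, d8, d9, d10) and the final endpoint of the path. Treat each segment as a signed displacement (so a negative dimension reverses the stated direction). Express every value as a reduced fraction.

Apply edit: d3 := 6
  d5 = d3*5 + d2 + d1 = 65/2
  d6 = d5/5 = 13/2
  d7 = d5*3 = 195/2
  d8 = d1*2 = 1
  d9 = d7*4 = 390
  d10 = d1*2 = 1
Walk from origin (0, 0):
  seg 1: left by d9 = 390 → (-390, 0)
  seg 2: down by d6 = 13/2 → (-390, -13/2)
  seg 3: left by d1 = 1/2 → (-781/2, -13/2)
  seg 4: left by d9 = 390 → (-1561/2, -13/2)
  seg 5: left by d4 = 7/2 → (-784, -13/2)
  seg 6: down by d4 = 7/2 → (-784, -10)
  seg 7: right by d6 = 13/2 → (-1555/2, -10)
  seg 8: down by d5 = 65/2 → (-1555/2, -85/2)
  seg 9: left by d10 = 1 → (-1557/2, -85/2)
  seg 10: down by d3 = 6 → (-1557/2, -97/2)

d5 = 65/2
d6 = 13/2
d7 = 195/2
d8 = 1
d9 = 390
d10 = 1
endpoint = (-1557/2, -97/2)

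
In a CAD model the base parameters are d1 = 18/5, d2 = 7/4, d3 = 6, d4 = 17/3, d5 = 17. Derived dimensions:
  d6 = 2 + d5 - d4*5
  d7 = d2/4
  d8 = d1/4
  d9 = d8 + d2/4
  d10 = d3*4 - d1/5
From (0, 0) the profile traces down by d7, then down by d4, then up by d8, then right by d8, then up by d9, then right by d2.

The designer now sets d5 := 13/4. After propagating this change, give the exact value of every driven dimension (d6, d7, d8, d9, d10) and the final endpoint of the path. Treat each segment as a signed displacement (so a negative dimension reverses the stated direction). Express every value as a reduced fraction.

d6 = -277/12
d7 = 7/16
d8 = 9/10
d9 = 107/80
d10 = 582/25
endpoint = (53/20, -58/15)

Apply edit: d5 := 13/4
  d6 = 2 + d5 - d4*5 = -277/12
  d7 = d2/4 = 7/16
  d8 = d1/4 = 9/10
  d9 = d8 + d2/4 = 107/80
  d10 = d3*4 - d1/5 = 582/25
Walk from origin (0, 0):
  seg 1: down by d7 = 7/16 → (0, -7/16)
  seg 2: down by d4 = 17/3 → (0, -293/48)
  seg 3: up by d8 = 9/10 → (0, -1249/240)
  seg 4: right by d8 = 9/10 → (9/10, -1249/240)
  seg 5: up by d9 = 107/80 → (9/10, -58/15)
  seg 6: right by d2 = 7/4 → (53/20, -58/15)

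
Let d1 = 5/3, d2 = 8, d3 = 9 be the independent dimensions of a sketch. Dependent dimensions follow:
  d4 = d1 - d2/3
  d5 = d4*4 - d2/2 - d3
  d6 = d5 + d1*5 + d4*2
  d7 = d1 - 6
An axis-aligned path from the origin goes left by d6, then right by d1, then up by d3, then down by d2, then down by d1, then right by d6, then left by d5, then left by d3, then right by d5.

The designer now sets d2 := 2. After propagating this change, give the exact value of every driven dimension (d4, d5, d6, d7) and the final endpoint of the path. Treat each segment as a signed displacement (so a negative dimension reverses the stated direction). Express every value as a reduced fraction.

Apply edit: d2 := 2
  d4 = d1 - d2/3 = 1
  d5 = d4*4 - d2/2 - d3 = -6
  d6 = d5 + d1*5 + d4*2 = 13/3
  d7 = d1 - 6 = -13/3
Walk from origin (0, 0):
  seg 1: left by d6 = 13/3 → (-13/3, 0)
  seg 2: right by d1 = 5/3 → (-8/3, 0)
  seg 3: up by d3 = 9 → (-8/3, 9)
  seg 4: down by d2 = 2 → (-8/3, 7)
  seg 5: down by d1 = 5/3 → (-8/3, 16/3)
  seg 6: right by d6 = 13/3 → (5/3, 16/3)
  seg 7: left by d5 = -6 → (23/3, 16/3)
  seg 8: left by d3 = 9 → (-4/3, 16/3)
  seg 9: right by d5 = -6 → (-22/3, 16/3)

d4 = 1
d5 = -6
d6 = 13/3
d7 = -13/3
endpoint = (-22/3, 16/3)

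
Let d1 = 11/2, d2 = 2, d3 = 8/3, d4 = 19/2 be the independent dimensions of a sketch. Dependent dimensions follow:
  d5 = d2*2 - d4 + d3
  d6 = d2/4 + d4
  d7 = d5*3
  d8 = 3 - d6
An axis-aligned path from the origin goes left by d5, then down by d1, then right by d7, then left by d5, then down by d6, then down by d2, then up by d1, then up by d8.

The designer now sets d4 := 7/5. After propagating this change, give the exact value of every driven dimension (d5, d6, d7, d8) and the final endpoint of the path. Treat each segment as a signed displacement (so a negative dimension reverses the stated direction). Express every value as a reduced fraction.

d5 = 79/15
d6 = 19/10
d7 = 79/5
d8 = 11/10
endpoint = (79/15, -14/5)

Apply edit: d4 := 7/5
  d5 = d2*2 - d4 + d3 = 79/15
  d6 = d2/4 + d4 = 19/10
  d7 = d5*3 = 79/5
  d8 = 3 - d6 = 11/10
Walk from origin (0, 0):
  seg 1: left by d5 = 79/15 → (-79/15, 0)
  seg 2: down by d1 = 11/2 → (-79/15, -11/2)
  seg 3: right by d7 = 79/5 → (158/15, -11/2)
  seg 4: left by d5 = 79/15 → (79/15, -11/2)
  seg 5: down by d6 = 19/10 → (79/15, -37/5)
  seg 6: down by d2 = 2 → (79/15, -47/5)
  seg 7: up by d1 = 11/2 → (79/15, -39/10)
  seg 8: up by d8 = 11/10 → (79/15, -14/5)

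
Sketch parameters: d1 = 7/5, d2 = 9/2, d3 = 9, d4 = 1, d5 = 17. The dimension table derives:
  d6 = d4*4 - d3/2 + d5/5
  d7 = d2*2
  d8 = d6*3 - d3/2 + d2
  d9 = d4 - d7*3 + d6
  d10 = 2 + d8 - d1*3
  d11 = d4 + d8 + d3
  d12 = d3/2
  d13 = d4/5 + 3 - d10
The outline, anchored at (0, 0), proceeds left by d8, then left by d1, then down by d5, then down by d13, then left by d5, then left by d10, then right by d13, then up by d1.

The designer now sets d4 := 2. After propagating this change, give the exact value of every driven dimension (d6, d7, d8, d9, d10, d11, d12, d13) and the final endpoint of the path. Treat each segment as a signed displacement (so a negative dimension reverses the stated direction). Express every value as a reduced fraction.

d6 = 69/10
d7 = 9
d8 = 207/10
d9 = -181/10
d10 = 37/2
d11 = 317/10
d12 = 9/2
d13 = -151/10
endpoint = (-727/10, -1/2)

Apply edit: d4 := 2
  d6 = d4*4 - d3/2 + d5/5 = 69/10
  d7 = d2*2 = 9
  d8 = d6*3 - d3/2 + d2 = 207/10
  d9 = d4 - d7*3 + d6 = -181/10
  d10 = 2 + d8 - d1*3 = 37/2
  d11 = d4 + d8 + d3 = 317/10
  d12 = d3/2 = 9/2
  d13 = d4/5 + 3 - d10 = -151/10
Walk from origin (0, 0):
  seg 1: left by d8 = 207/10 → (-207/10, 0)
  seg 2: left by d1 = 7/5 → (-221/10, 0)
  seg 3: down by d5 = 17 → (-221/10, -17)
  seg 4: down by d13 = -151/10 → (-221/10, -19/10)
  seg 5: left by d5 = 17 → (-391/10, -19/10)
  seg 6: left by d10 = 37/2 → (-288/5, -19/10)
  seg 7: right by d13 = -151/10 → (-727/10, -19/10)
  seg 8: up by d1 = 7/5 → (-727/10, -1/2)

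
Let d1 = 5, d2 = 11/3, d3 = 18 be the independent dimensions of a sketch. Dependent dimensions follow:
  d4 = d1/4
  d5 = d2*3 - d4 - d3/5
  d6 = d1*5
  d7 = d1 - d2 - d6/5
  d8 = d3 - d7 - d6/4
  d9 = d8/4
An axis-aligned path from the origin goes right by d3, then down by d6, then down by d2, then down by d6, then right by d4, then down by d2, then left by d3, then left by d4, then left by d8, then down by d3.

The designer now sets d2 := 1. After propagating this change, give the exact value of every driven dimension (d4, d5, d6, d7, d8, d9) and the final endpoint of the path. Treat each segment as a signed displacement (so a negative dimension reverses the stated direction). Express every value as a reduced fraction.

d4 = 5/4
d5 = -37/20
d6 = 25
d7 = -1
d8 = 51/4
d9 = 51/16
endpoint = (-51/4, -70)

Apply edit: d2 := 1
  d4 = d1/4 = 5/4
  d5 = d2*3 - d4 - d3/5 = -37/20
  d6 = d1*5 = 25
  d7 = d1 - d2 - d6/5 = -1
  d8 = d3 - d7 - d6/4 = 51/4
  d9 = d8/4 = 51/16
Walk from origin (0, 0):
  seg 1: right by d3 = 18 → (18, 0)
  seg 2: down by d6 = 25 → (18, -25)
  seg 3: down by d2 = 1 → (18, -26)
  seg 4: down by d6 = 25 → (18, -51)
  seg 5: right by d4 = 5/4 → (77/4, -51)
  seg 6: down by d2 = 1 → (77/4, -52)
  seg 7: left by d3 = 18 → (5/4, -52)
  seg 8: left by d4 = 5/4 → (0, -52)
  seg 9: left by d8 = 51/4 → (-51/4, -52)
  seg 10: down by d3 = 18 → (-51/4, -70)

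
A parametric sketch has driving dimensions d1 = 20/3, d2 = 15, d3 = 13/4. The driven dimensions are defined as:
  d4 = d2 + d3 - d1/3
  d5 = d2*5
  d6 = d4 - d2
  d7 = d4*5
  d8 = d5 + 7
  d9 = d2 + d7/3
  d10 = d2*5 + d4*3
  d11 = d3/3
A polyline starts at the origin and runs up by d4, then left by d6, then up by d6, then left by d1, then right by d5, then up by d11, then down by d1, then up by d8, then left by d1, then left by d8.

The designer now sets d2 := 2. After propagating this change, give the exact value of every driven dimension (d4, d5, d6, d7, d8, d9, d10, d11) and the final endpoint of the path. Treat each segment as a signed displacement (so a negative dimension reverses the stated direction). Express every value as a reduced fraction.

d4 = 109/36
d5 = 10
d6 = 37/36
d7 = 545/36
d8 = 17
d9 = 761/108
d10 = 229/12
d11 = 13/12
endpoint = (-769/36, 557/36)

Apply edit: d2 := 2
  d4 = d2 + d3 - d1/3 = 109/36
  d5 = d2*5 = 10
  d6 = d4 - d2 = 37/36
  d7 = d4*5 = 545/36
  d8 = d5 + 7 = 17
  d9 = d2 + d7/3 = 761/108
  d10 = d2*5 + d4*3 = 229/12
  d11 = d3/3 = 13/12
Walk from origin (0, 0):
  seg 1: up by d4 = 109/36 → (0, 109/36)
  seg 2: left by d6 = 37/36 → (-37/36, 109/36)
  seg 3: up by d6 = 37/36 → (-37/36, 73/18)
  seg 4: left by d1 = 20/3 → (-277/36, 73/18)
  seg 5: right by d5 = 10 → (83/36, 73/18)
  seg 6: up by d11 = 13/12 → (83/36, 185/36)
  seg 7: down by d1 = 20/3 → (83/36, -55/36)
  seg 8: up by d8 = 17 → (83/36, 557/36)
  seg 9: left by d1 = 20/3 → (-157/36, 557/36)
  seg 10: left by d8 = 17 → (-769/36, 557/36)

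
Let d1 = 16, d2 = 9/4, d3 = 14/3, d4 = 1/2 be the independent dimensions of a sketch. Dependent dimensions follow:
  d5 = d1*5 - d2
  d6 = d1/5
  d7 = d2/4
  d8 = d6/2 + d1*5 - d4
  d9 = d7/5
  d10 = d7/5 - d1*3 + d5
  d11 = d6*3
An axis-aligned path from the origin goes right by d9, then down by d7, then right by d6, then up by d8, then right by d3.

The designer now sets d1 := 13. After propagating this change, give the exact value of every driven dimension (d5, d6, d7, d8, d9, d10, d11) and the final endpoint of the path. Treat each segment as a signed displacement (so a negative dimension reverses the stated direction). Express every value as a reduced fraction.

Apply edit: d1 := 13
  d5 = d1*5 - d2 = 251/4
  d6 = d1/5 = 13/5
  d7 = d2/4 = 9/16
  d8 = d6/2 + d1*5 - d4 = 329/5
  d9 = d7/5 = 9/80
  d10 = d7/5 - d1*3 + d5 = 1909/80
  d11 = d6*3 = 39/5
Walk from origin (0, 0):
  seg 1: right by d9 = 9/80 → (9/80, 0)
  seg 2: down by d7 = 9/16 → (9/80, -9/16)
  seg 3: right by d6 = 13/5 → (217/80, -9/16)
  seg 4: up by d8 = 329/5 → (217/80, 5219/80)
  seg 5: right by d3 = 14/3 → (1771/240, 5219/80)

d5 = 251/4
d6 = 13/5
d7 = 9/16
d8 = 329/5
d9 = 9/80
d10 = 1909/80
d11 = 39/5
endpoint = (1771/240, 5219/80)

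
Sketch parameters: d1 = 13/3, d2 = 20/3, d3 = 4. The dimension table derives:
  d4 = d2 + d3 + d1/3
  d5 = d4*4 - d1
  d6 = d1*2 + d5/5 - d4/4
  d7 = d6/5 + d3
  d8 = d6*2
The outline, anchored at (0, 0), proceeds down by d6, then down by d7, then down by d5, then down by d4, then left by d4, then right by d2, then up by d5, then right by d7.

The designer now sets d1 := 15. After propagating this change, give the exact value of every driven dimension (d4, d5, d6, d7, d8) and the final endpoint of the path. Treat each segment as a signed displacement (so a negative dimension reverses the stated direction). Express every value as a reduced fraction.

d4 = 47/3
d5 = 143/3
d6 = 2137/60
d7 = 3337/300
d8 = 2137/30
endpoint = (637/300, -9361/150)

Apply edit: d1 := 15
  d4 = d2 + d3 + d1/3 = 47/3
  d5 = d4*4 - d1 = 143/3
  d6 = d1*2 + d5/5 - d4/4 = 2137/60
  d7 = d6/5 + d3 = 3337/300
  d8 = d6*2 = 2137/30
Walk from origin (0, 0):
  seg 1: down by d6 = 2137/60 → (0, -2137/60)
  seg 2: down by d7 = 3337/300 → (0, -2337/50)
  seg 3: down by d5 = 143/3 → (0, -14161/150)
  seg 4: down by d4 = 47/3 → (0, -16511/150)
  seg 5: left by d4 = 47/3 → (-47/3, -16511/150)
  seg 6: right by d2 = 20/3 → (-9, -16511/150)
  seg 7: up by d5 = 143/3 → (-9, -9361/150)
  seg 8: right by d7 = 3337/300 → (637/300, -9361/150)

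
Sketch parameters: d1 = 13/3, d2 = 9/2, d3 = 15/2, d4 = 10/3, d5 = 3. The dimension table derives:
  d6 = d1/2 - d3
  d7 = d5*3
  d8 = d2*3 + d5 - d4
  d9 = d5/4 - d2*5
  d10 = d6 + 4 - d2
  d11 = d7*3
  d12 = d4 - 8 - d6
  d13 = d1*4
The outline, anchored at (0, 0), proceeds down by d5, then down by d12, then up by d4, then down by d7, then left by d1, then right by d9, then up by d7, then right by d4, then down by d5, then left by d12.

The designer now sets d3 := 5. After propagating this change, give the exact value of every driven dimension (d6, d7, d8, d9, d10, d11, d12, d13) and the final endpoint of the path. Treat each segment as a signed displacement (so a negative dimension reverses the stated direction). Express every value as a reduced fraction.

d6 = -17/6
d7 = 9
d8 = 79/6
d9 = -87/4
d10 = -10/3
d11 = 27
d12 = -11/6
d13 = 52/3
endpoint = (-251/12, -5/6)

Apply edit: d3 := 5
  d6 = d1/2 - d3 = -17/6
  d7 = d5*3 = 9
  d8 = d2*3 + d5 - d4 = 79/6
  d9 = d5/4 - d2*5 = -87/4
  d10 = d6 + 4 - d2 = -10/3
  d11 = d7*3 = 27
  d12 = d4 - 8 - d6 = -11/6
  d13 = d1*4 = 52/3
Walk from origin (0, 0):
  seg 1: down by d5 = 3 → (0, -3)
  seg 2: down by d12 = -11/6 → (0, -7/6)
  seg 3: up by d4 = 10/3 → (0, 13/6)
  seg 4: down by d7 = 9 → (0, -41/6)
  seg 5: left by d1 = 13/3 → (-13/3, -41/6)
  seg 6: right by d9 = -87/4 → (-313/12, -41/6)
  seg 7: up by d7 = 9 → (-313/12, 13/6)
  seg 8: right by d4 = 10/3 → (-91/4, 13/6)
  seg 9: down by d5 = 3 → (-91/4, -5/6)
  seg 10: left by d12 = -11/6 → (-251/12, -5/6)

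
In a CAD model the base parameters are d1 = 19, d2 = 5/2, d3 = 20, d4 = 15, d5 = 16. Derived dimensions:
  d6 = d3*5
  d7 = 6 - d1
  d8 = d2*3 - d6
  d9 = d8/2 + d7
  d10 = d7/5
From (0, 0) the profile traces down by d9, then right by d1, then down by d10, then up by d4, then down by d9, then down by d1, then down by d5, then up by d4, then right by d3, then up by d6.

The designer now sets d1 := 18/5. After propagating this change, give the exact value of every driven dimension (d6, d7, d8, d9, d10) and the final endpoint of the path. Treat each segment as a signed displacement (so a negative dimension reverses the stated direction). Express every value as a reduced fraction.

Apply edit: d1 := 18/5
  d6 = d3*5 = 100
  d7 = 6 - d1 = 12/5
  d8 = d2*3 - d6 = -185/2
  d9 = d8/2 + d7 = -877/20
  d10 = d7/5 = 12/25
Walk from origin (0, 0):
  seg 1: down by d9 = -877/20 → (0, 877/20)
  seg 2: right by d1 = 18/5 → (18/5, 877/20)
  seg 3: down by d10 = 12/25 → (18/5, 4337/100)
  seg 4: up by d4 = 15 → (18/5, 5837/100)
  seg 5: down by d9 = -877/20 → (18/5, 5111/50)
  seg 6: down by d1 = 18/5 → (18/5, 4931/50)
  seg 7: down by d5 = 16 → (18/5, 4131/50)
  seg 8: up by d4 = 15 → (18/5, 4881/50)
  seg 9: right by d3 = 20 → (118/5, 4881/50)
  seg 10: up by d6 = 100 → (118/5, 9881/50)

d6 = 100
d7 = 12/5
d8 = -185/2
d9 = -877/20
d10 = 12/25
endpoint = (118/5, 9881/50)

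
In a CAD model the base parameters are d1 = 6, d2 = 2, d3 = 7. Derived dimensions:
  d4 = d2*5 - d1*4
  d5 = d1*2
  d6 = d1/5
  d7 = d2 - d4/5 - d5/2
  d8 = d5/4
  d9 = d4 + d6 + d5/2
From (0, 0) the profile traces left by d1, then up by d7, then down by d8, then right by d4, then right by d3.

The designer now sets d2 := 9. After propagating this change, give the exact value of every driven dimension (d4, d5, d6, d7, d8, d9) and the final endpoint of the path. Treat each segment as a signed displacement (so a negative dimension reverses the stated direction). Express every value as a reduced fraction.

Apply edit: d2 := 9
  d4 = d2*5 - d1*4 = 21
  d5 = d1*2 = 12
  d6 = d1/5 = 6/5
  d7 = d2 - d4/5 - d5/2 = -6/5
  d8 = d5/4 = 3
  d9 = d4 + d6 + d5/2 = 141/5
Walk from origin (0, 0):
  seg 1: left by d1 = 6 → (-6, 0)
  seg 2: up by d7 = -6/5 → (-6, -6/5)
  seg 3: down by d8 = 3 → (-6, -21/5)
  seg 4: right by d4 = 21 → (15, -21/5)
  seg 5: right by d3 = 7 → (22, -21/5)

d4 = 21
d5 = 12
d6 = 6/5
d7 = -6/5
d8 = 3
d9 = 141/5
endpoint = (22, -21/5)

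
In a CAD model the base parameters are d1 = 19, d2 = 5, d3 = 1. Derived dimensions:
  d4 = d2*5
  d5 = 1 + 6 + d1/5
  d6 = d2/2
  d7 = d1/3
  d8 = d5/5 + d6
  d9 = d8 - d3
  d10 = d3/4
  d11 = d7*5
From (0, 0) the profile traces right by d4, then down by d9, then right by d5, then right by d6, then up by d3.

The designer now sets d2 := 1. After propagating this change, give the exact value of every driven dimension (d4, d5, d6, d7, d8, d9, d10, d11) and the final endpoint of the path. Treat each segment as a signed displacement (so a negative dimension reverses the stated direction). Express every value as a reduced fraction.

d4 = 5
d5 = 54/5
d6 = 1/2
d7 = 19/3
d8 = 133/50
d9 = 83/50
d10 = 1/4
d11 = 95/3
endpoint = (163/10, -33/50)

Apply edit: d2 := 1
  d4 = d2*5 = 5
  d5 = 1 + 6 + d1/5 = 54/5
  d6 = d2/2 = 1/2
  d7 = d1/3 = 19/3
  d8 = d5/5 + d6 = 133/50
  d9 = d8 - d3 = 83/50
  d10 = d3/4 = 1/4
  d11 = d7*5 = 95/3
Walk from origin (0, 0):
  seg 1: right by d4 = 5 → (5, 0)
  seg 2: down by d9 = 83/50 → (5, -83/50)
  seg 3: right by d5 = 54/5 → (79/5, -83/50)
  seg 4: right by d6 = 1/2 → (163/10, -83/50)
  seg 5: up by d3 = 1 → (163/10, -33/50)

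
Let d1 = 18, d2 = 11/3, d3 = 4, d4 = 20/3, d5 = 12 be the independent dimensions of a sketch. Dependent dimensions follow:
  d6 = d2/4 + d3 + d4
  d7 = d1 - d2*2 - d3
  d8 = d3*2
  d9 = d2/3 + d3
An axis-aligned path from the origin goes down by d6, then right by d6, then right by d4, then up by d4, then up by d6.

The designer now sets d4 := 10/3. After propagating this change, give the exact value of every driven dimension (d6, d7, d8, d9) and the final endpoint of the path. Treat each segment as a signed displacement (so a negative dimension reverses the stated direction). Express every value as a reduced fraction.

Apply edit: d4 := 10/3
  d6 = d2/4 + d3 + d4 = 33/4
  d7 = d1 - d2*2 - d3 = 20/3
  d8 = d3*2 = 8
  d9 = d2/3 + d3 = 47/9
Walk from origin (0, 0):
  seg 1: down by d6 = 33/4 → (0, -33/4)
  seg 2: right by d6 = 33/4 → (33/4, -33/4)
  seg 3: right by d4 = 10/3 → (139/12, -33/4)
  seg 4: up by d4 = 10/3 → (139/12, -59/12)
  seg 5: up by d6 = 33/4 → (139/12, 10/3)

d6 = 33/4
d7 = 20/3
d8 = 8
d9 = 47/9
endpoint = (139/12, 10/3)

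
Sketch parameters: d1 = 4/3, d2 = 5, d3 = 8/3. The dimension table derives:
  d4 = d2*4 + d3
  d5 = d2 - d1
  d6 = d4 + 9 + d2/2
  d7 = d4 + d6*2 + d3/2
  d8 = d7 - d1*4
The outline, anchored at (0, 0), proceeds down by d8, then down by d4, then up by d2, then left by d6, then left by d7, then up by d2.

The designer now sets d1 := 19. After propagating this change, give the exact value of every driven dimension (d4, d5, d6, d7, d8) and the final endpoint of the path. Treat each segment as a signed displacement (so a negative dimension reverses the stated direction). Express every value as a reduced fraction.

d4 = 68/3
d5 = -14
d6 = 205/6
d7 = 277/3
d8 = 49/3
endpoint = (-253/2, -29)

Apply edit: d1 := 19
  d4 = d2*4 + d3 = 68/3
  d5 = d2 - d1 = -14
  d6 = d4 + 9 + d2/2 = 205/6
  d7 = d4 + d6*2 + d3/2 = 277/3
  d8 = d7 - d1*4 = 49/3
Walk from origin (0, 0):
  seg 1: down by d8 = 49/3 → (0, -49/3)
  seg 2: down by d4 = 68/3 → (0, -39)
  seg 3: up by d2 = 5 → (0, -34)
  seg 4: left by d6 = 205/6 → (-205/6, -34)
  seg 5: left by d7 = 277/3 → (-253/2, -34)
  seg 6: up by d2 = 5 → (-253/2, -29)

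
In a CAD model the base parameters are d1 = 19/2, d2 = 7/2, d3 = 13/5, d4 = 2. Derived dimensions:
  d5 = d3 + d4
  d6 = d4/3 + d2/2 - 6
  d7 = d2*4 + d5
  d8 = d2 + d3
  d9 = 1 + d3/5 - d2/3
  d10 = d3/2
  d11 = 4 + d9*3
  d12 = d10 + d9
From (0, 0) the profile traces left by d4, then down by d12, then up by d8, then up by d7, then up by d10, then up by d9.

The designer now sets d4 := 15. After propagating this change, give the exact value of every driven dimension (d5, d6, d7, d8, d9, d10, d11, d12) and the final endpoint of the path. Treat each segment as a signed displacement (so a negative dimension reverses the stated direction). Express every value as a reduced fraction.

Apply edit: d4 := 15
  d5 = d3 + d4 = 88/5
  d6 = d4/3 + d2/2 - 6 = 3/4
  d7 = d2*4 + d5 = 158/5
  d8 = d2 + d3 = 61/10
  d9 = 1 + d3/5 - d2/3 = 53/150
  d10 = d3/2 = 13/10
  d11 = 4 + d9*3 = 253/50
  d12 = d10 + d9 = 124/75
Walk from origin (0, 0):
  seg 1: left by d4 = 15 → (-15, 0)
  seg 2: down by d12 = 124/75 → (-15, -124/75)
  seg 3: up by d8 = 61/10 → (-15, 667/150)
  seg 4: up by d7 = 158/5 → (-15, 5407/150)
  seg 5: up by d10 = 13/10 → (-15, 2801/75)
  seg 6: up by d9 = 53/150 → (-15, 377/10)

d5 = 88/5
d6 = 3/4
d7 = 158/5
d8 = 61/10
d9 = 53/150
d10 = 13/10
d11 = 253/50
d12 = 124/75
endpoint = (-15, 377/10)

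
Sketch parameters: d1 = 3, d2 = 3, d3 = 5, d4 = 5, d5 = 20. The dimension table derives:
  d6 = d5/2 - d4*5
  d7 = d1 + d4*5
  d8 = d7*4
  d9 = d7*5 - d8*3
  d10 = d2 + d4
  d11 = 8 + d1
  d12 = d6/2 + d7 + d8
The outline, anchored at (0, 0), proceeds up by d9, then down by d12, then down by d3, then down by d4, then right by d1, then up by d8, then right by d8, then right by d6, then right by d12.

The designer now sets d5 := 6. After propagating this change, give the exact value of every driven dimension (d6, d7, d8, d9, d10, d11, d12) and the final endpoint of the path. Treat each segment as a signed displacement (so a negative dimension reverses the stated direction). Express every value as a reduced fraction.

d6 = -22
d7 = 28
d8 = 112
d9 = -196
d10 = 8
d11 = 11
d12 = 129
endpoint = (222, -223)

Apply edit: d5 := 6
  d6 = d5/2 - d4*5 = -22
  d7 = d1 + d4*5 = 28
  d8 = d7*4 = 112
  d9 = d7*5 - d8*3 = -196
  d10 = d2 + d4 = 8
  d11 = 8 + d1 = 11
  d12 = d6/2 + d7 + d8 = 129
Walk from origin (0, 0):
  seg 1: up by d9 = -196 → (0, -196)
  seg 2: down by d12 = 129 → (0, -325)
  seg 3: down by d3 = 5 → (0, -330)
  seg 4: down by d4 = 5 → (0, -335)
  seg 5: right by d1 = 3 → (3, -335)
  seg 6: up by d8 = 112 → (3, -223)
  seg 7: right by d8 = 112 → (115, -223)
  seg 8: right by d6 = -22 → (93, -223)
  seg 9: right by d12 = 129 → (222, -223)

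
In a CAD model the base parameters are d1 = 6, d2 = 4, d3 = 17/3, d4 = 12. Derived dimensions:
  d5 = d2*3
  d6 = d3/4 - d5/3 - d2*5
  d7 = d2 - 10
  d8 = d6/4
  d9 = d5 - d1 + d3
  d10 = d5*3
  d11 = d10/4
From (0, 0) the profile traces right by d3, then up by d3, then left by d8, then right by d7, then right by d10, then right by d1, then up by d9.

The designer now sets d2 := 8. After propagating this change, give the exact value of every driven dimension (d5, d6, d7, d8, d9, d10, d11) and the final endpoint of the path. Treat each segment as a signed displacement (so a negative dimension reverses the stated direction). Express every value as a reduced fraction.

d5 = 24
d6 = -559/12
d7 = -2
d8 = -559/48
d9 = 71/3
d10 = 72
d11 = 18
endpoint = (1493/16, 88/3)

Apply edit: d2 := 8
  d5 = d2*3 = 24
  d6 = d3/4 - d5/3 - d2*5 = -559/12
  d7 = d2 - 10 = -2
  d8 = d6/4 = -559/48
  d9 = d5 - d1 + d3 = 71/3
  d10 = d5*3 = 72
  d11 = d10/4 = 18
Walk from origin (0, 0):
  seg 1: right by d3 = 17/3 → (17/3, 0)
  seg 2: up by d3 = 17/3 → (17/3, 17/3)
  seg 3: left by d8 = -559/48 → (277/16, 17/3)
  seg 4: right by d7 = -2 → (245/16, 17/3)
  seg 5: right by d10 = 72 → (1397/16, 17/3)
  seg 6: right by d1 = 6 → (1493/16, 17/3)
  seg 7: up by d9 = 71/3 → (1493/16, 88/3)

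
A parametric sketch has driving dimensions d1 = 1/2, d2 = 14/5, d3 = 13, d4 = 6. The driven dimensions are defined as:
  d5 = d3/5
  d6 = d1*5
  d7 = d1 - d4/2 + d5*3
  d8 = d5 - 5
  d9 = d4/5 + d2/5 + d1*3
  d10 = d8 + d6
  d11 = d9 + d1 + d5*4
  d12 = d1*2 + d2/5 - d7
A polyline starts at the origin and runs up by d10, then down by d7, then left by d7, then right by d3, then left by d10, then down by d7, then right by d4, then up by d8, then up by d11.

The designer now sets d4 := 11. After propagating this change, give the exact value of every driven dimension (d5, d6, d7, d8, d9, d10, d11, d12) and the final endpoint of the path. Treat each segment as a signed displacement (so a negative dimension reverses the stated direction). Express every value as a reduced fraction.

d5 = 13/5
d6 = 5/2
d7 = 14/5
d8 = -12/5
d9 = 213/50
d10 = 1/10
d11 = 379/25
d12 = -31/25
endpoint = (211/10, 363/50)

Apply edit: d4 := 11
  d5 = d3/5 = 13/5
  d6 = d1*5 = 5/2
  d7 = d1 - d4/2 + d5*3 = 14/5
  d8 = d5 - 5 = -12/5
  d9 = d4/5 + d2/5 + d1*3 = 213/50
  d10 = d8 + d6 = 1/10
  d11 = d9 + d1 + d5*4 = 379/25
  d12 = d1*2 + d2/5 - d7 = -31/25
Walk from origin (0, 0):
  seg 1: up by d10 = 1/10 → (0, 1/10)
  seg 2: down by d7 = 14/5 → (0, -27/10)
  seg 3: left by d7 = 14/5 → (-14/5, -27/10)
  seg 4: right by d3 = 13 → (51/5, -27/10)
  seg 5: left by d10 = 1/10 → (101/10, -27/10)
  seg 6: down by d7 = 14/5 → (101/10, -11/2)
  seg 7: right by d4 = 11 → (211/10, -11/2)
  seg 8: up by d8 = -12/5 → (211/10, -79/10)
  seg 9: up by d11 = 379/25 → (211/10, 363/50)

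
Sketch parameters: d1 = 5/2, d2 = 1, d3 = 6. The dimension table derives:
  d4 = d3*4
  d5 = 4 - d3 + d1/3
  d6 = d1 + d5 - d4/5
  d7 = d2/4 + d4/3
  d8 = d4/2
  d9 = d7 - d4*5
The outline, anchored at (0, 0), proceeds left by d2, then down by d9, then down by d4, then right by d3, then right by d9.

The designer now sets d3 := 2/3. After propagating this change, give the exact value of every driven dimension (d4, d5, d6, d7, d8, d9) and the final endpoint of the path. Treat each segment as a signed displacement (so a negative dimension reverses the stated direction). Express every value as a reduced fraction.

Apply edit: d3 := 2/3
  d4 = d3*4 = 8/3
  d5 = 4 - d3 + d1/3 = 25/6
  d6 = d1 + d5 - d4/5 = 92/15
  d7 = d2/4 + d4/3 = 41/36
  d8 = d4/2 = 4/3
  d9 = d7 - d4*5 = -439/36
Walk from origin (0, 0):
  seg 1: left by d2 = 1 → (-1, 0)
  seg 2: down by d9 = -439/36 → (-1, 439/36)
  seg 3: down by d4 = 8/3 → (-1, 343/36)
  seg 4: right by d3 = 2/3 → (-1/3, 343/36)
  seg 5: right by d9 = -439/36 → (-451/36, 343/36)

d4 = 8/3
d5 = 25/6
d6 = 92/15
d7 = 41/36
d8 = 4/3
d9 = -439/36
endpoint = (-451/36, 343/36)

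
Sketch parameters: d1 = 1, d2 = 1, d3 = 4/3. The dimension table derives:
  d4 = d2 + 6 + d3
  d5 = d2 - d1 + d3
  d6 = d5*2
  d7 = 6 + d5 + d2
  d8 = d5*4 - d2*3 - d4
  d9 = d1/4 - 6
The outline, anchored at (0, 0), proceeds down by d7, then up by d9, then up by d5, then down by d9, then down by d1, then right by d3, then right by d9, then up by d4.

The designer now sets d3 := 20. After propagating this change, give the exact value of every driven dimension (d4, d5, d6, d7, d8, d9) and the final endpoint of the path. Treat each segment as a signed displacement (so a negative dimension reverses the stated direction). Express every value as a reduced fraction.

Apply edit: d3 := 20
  d4 = d2 + 6 + d3 = 27
  d5 = d2 - d1 + d3 = 20
  d6 = d5*2 = 40
  d7 = 6 + d5 + d2 = 27
  d8 = d5*4 - d2*3 - d4 = 50
  d9 = d1/4 - 6 = -23/4
Walk from origin (0, 0):
  seg 1: down by d7 = 27 → (0, -27)
  seg 2: up by d9 = -23/4 → (0, -131/4)
  seg 3: up by d5 = 20 → (0, -51/4)
  seg 4: down by d9 = -23/4 → (0, -7)
  seg 5: down by d1 = 1 → (0, -8)
  seg 6: right by d3 = 20 → (20, -8)
  seg 7: right by d9 = -23/4 → (57/4, -8)
  seg 8: up by d4 = 27 → (57/4, 19)

d4 = 27
d5 = 20
d6 = 40
d7 = 27
d8 = 50
d9 = -23/4
endpoint = (57/4, 19)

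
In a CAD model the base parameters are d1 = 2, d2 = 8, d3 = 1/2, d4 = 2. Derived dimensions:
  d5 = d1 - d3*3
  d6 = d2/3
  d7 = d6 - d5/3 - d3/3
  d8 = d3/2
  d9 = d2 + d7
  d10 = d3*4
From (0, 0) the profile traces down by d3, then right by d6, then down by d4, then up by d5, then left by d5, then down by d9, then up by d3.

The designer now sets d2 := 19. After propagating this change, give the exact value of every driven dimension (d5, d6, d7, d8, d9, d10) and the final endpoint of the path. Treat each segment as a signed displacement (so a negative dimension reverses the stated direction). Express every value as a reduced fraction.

Apply edit: d2 := 19
  d5 = d1 - d3*3 = 1/2
  d6 = d2/3 = 19/3
  d7 = d6 - d5/3 - d3/3 = 6
  d8 = d3/2 = 1/4
  d9 = d2 + d7 = 25
  d10 = d3*4 = 2
Walk from origin (0, 0):
  seg 1: down by d3 = 1/2 → (0, -1/2)
  seg 2: right by d6 = 19/3 → (19/3, -1/2)
  seg 3: down by d4 = 2 → (19/3, -5/2)
  seg 4: up by d5 = 1/2 → (19/3, -2)
  seg 5: left by d5 = 1/2 → (35/6, -2)
  seg 6: down by d9 = 25 → (35/6, -27)
  seg 7: up by d3 = 1/2 → (35/6, -53/2)

d5 = 1/2
d6 = 19/3
d7 = 6
d8 = 1/4
d9 = 25
d10 = 2
endpoint = (35/6, -53/2)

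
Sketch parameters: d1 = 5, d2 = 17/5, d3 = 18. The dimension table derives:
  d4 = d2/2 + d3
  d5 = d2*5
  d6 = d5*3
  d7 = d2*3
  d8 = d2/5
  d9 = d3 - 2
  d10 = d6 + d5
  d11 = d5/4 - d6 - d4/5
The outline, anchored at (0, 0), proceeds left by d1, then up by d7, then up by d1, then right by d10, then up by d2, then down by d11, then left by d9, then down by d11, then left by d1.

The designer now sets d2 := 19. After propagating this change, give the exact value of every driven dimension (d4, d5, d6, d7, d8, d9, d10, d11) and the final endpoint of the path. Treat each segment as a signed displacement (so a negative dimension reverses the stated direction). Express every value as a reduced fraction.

Apply edit: d2 := 19
  d4 = d2/2 + d3 = 55/2
  d5 = d2*5 = 95
  d6 = d5*3 = 285
  d7 = d2*3 = 57
  d8 = d2/5 = 19/5
  d9 = d3 - 2 = 16
  d10 = d6 + d5 = 380
  d11 = d5/4 - d6 - d4/5 = -1067/4
Walk from origin (0, 0):
  seg 1: left by d1 = 5 → (-5, 0)
  seg 2: up by d7 = 57 → (-5, 57)
  seg 3: up by d1 = 5 → (-5, 62)
  seg 4: right by d10 = 380 → (375, 62)
  seg 5: up by d2 = 19 → (375, 81)
  seg 6: down by d11 = -1067/4 → (375, 1391/4)
  seg 7: left by d9 = 16 → (359, 1391/4)
  seg 8: down by d11 = -1067/4 → (359, 1229/2)
  seg 9: left by d1 = 5 → (354, 1229/2)

d4 = 55/2
d5 = 95
d6 = 285
d7 = 57
d8 = 19/5
d9 = 16
d10 = 380
d11 = -1067/4
endpoint = (354, 1229/2)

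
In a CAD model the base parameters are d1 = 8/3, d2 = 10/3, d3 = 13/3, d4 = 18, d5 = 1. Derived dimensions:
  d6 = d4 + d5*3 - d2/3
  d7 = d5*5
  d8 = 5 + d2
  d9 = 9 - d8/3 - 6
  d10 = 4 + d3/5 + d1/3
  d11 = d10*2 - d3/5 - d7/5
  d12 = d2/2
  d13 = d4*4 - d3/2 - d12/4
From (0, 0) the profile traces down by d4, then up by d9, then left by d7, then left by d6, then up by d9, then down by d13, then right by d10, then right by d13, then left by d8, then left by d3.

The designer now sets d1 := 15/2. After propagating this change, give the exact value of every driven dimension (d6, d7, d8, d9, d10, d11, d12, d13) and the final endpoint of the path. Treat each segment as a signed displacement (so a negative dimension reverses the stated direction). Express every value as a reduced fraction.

d6 = 179/9
d7 = 5
d8 = 25/3
d9 = 2/9
d10 = 221/30
d11 = 193/15
d12 = 5/3
d13 = 833/12
endpoint = (7061/180, -3131/36)

Apply edit: d1 := 15/2
  d6 = d4 + d5*3 - d2/3 = 179/9
  d7 = d5*5 = 5
  d8 = 5 + d2 = 25/3
  d9 = 9 - d8/3 - 6 = 2/9
  d10 = 4 + d3/5 + d1/3 = 221/30
  d11 = d10*2 - d3/5 - d7/5 = 193/15
  d12 = d2/2 = 5/3
  d13 = d4*4 - d3/2 - d12/4 = 833/12
Walk from origin (0, 0):
  seg 1: down by d4 = 18 → (0, -18)
  seg 2: up by d9 = 2/9 → (0, -160/9)
  seg 3: left by d7 = 5 → (-5, -160/9)
  seg 4: left by d6 = 179/9 → (-224/9, -160/9)
  seg 5: up by d9 = 2/9 → (-224/9, -158/9)
  seg 6: down by d13 = 833/12 → (-224/9, -3131/36)
  seg 7: right by d10 = 221/30 → (-1577/90, -3131/36)
  seg 8: right by d13 = 833/12 → (9341/180, -3131/36)
  seg 9: left by d8 = 25/3 → (7841/180, -3131/36)
  seg 10: left by d3 = 13/3 → (7061/180, -3131/36)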